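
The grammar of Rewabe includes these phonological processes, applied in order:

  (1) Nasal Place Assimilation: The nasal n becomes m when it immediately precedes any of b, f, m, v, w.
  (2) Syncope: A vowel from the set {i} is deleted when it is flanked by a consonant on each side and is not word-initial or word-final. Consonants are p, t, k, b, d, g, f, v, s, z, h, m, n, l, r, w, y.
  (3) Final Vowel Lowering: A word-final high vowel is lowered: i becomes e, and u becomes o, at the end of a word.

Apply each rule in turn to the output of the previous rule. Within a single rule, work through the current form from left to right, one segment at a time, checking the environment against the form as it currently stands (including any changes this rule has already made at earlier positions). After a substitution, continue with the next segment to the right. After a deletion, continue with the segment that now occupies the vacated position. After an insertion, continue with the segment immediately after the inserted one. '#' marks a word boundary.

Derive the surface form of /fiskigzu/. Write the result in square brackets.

[fskgzo]

(1) Nasal Place Assimilation: no change — [fiskigzu]
(2) Syncope: [fiskigzu] → [fskgzu]
(3) Final Vowel Lowering: [fskgzu] → [fskgzo]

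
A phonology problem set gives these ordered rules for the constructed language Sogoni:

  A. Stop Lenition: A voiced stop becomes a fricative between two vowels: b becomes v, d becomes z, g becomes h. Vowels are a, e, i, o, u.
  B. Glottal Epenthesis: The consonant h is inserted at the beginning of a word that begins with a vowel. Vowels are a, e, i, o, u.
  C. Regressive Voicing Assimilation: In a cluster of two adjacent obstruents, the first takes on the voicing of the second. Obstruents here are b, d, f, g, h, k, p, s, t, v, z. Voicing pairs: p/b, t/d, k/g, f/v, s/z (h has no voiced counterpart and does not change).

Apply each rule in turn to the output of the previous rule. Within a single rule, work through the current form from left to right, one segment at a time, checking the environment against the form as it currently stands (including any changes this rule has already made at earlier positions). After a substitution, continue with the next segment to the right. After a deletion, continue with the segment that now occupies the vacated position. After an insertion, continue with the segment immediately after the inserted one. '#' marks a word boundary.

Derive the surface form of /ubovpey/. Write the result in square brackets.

[huvofpey]

A Stop Lenition: [ubovpey] → [uvovpey]
B Glottal Epenthesis: [uvovpey] → [huvovpey]
C Regressive Voicing Assimilation: [huvovpey] → [huvofpey]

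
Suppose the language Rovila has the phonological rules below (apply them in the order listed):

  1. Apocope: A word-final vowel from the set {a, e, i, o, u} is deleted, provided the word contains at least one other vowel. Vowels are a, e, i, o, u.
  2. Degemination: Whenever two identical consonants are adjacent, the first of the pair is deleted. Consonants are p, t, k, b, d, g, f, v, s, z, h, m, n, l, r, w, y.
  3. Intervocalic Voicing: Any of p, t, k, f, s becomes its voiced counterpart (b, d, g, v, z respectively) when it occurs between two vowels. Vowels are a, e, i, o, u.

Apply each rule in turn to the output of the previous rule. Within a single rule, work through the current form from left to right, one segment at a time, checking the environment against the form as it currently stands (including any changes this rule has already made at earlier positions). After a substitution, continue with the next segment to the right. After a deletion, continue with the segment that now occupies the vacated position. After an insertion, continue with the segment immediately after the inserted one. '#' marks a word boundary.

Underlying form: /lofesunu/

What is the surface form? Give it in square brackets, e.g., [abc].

[lovezun]

1 Apocope: [lofesunu] → [lofesun]
2 Degemination: no change — [lofesun]
3 Intervocalic Voicing: [lofesun] → [lovezun]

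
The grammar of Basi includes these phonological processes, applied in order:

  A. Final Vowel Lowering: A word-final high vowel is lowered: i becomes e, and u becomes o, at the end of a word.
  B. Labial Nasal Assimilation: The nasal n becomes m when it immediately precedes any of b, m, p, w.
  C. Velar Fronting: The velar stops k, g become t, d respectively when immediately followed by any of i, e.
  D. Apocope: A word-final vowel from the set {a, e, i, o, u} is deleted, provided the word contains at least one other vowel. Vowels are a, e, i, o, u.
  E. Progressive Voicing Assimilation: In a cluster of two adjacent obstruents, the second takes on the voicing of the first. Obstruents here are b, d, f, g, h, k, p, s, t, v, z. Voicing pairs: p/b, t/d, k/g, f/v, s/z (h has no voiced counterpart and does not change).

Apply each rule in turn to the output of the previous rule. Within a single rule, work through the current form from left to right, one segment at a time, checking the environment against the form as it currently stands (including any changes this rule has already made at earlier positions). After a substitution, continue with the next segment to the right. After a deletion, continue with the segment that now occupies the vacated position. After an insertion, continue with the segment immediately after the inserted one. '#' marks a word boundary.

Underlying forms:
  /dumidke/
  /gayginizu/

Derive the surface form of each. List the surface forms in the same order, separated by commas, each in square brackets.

/dumidke/:
  A Final Vowel Lowering: no change — [dumidke]
  B Labial Nasal Assimilation: no change — [dumidke]
  C Velar Fronting: [dumidke] → [dumidte]
  D Apocope: [dumidte] → [dumidt]
  E Progressive Voicing Assimilation: [dumidt] → [dumidd]
/gayginizu/:
  A Final Vowel Lowering: [gayginizu] → [gayginizo]
  B Labial Nasal Assimilation: no change — [gayginizo]
  C Velar Fronting: [gayginizo] → [gaydinizo]
  D Apocope: [gaydinizo] → [gaydiniz]
  E Progressive Voicing Assimilation: no change — [gaydiniz]

[dumidd], [gaydiniz]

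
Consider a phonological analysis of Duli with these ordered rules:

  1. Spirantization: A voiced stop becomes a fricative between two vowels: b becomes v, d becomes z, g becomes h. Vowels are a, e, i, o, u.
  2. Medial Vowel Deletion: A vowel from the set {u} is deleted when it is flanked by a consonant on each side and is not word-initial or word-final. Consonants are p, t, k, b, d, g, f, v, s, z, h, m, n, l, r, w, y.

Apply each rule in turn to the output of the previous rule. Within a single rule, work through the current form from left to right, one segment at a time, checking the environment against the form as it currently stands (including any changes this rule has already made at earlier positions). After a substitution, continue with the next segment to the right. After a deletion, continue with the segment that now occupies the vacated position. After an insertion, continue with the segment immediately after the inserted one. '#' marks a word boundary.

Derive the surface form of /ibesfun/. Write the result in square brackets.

[ivesfn]

1 Spirantization: [ibesfun] → [ivesfun]
2 Medial Vowel Deletion: [ivesfun] → [ivesfn]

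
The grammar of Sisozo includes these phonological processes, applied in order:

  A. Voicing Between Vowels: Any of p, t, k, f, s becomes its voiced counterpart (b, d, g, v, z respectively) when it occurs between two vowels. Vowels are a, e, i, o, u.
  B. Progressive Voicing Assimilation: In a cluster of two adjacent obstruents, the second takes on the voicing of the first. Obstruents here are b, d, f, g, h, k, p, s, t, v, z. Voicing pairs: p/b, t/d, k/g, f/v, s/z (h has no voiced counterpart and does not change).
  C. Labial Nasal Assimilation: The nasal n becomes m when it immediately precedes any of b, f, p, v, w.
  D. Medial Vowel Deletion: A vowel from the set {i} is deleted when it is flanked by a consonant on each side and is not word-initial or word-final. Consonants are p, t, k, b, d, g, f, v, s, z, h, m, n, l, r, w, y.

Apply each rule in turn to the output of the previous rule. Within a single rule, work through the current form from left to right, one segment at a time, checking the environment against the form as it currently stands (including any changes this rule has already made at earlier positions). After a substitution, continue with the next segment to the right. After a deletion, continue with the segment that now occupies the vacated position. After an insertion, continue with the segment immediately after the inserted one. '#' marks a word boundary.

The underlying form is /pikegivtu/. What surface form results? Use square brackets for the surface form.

[pgegvdu]

A Voicing Between Vowels: [pikegivtu] → [pigegivtu]
B Progressive Voicing Assimilation: [pigegivtu] → [pigegivdu]
C Labial Nasal Assimilation: no change — [pigegivdu]
D Medial Vowel Deletion: [pigegivdu] → [pgegvdu]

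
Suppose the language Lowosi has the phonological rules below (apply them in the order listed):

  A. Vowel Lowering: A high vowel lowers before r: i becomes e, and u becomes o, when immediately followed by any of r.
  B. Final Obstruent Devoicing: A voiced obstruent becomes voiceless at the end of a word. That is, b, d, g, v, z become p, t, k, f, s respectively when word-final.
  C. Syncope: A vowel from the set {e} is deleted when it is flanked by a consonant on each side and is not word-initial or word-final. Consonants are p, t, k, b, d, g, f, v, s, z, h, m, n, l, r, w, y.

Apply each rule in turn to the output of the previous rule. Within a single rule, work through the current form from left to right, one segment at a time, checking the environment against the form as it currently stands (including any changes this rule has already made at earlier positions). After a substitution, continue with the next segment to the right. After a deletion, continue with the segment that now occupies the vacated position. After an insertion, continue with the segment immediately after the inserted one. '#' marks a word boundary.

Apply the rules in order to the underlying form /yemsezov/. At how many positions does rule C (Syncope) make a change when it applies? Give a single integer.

A Vowel Lowering: no change — [yemsezov]
B Final Obstruent Devoicing: [yemsezov] → [yemsezof]
C Syncope: [yemsezof] → [ymszof]
Rule C changed 2 position(s).

2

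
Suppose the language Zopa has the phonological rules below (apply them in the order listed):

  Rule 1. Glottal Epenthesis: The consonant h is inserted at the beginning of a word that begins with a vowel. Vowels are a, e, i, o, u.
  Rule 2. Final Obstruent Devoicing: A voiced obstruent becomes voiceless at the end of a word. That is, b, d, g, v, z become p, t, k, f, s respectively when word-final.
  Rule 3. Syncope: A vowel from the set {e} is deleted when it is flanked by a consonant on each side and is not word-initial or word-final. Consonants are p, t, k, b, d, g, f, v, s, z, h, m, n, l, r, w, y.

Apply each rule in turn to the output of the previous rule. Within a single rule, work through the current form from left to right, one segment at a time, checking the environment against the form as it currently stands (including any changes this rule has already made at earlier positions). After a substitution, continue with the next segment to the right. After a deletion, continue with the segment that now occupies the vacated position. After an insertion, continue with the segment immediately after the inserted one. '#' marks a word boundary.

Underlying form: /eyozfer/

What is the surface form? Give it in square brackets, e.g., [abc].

Rule 1 Glottal Epenthesis: [eyozfer] → [heyozfer]
Rule 2 Final Obstruent Devoicing: no change — [heyozfer]
Rule 3 Syncope: [heyozfer] → [hyozfr]

[hyozfr]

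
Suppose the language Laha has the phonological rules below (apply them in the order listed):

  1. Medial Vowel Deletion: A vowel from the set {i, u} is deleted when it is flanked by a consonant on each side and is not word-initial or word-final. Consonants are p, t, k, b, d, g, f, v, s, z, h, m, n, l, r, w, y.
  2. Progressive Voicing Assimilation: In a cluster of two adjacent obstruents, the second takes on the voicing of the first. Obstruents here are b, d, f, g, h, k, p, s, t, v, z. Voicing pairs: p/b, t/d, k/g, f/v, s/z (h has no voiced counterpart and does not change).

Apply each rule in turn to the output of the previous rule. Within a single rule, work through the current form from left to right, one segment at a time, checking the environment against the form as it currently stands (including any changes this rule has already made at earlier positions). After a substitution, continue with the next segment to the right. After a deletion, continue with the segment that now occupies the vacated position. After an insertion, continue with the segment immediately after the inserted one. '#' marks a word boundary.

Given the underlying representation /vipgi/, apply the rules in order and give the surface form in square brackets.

[vbgi]

1 Medial Vowel Deletion: [vipgi] → [vpgi]
2 Progressive Voicing Assimilation: [vpgi] → [vbgi]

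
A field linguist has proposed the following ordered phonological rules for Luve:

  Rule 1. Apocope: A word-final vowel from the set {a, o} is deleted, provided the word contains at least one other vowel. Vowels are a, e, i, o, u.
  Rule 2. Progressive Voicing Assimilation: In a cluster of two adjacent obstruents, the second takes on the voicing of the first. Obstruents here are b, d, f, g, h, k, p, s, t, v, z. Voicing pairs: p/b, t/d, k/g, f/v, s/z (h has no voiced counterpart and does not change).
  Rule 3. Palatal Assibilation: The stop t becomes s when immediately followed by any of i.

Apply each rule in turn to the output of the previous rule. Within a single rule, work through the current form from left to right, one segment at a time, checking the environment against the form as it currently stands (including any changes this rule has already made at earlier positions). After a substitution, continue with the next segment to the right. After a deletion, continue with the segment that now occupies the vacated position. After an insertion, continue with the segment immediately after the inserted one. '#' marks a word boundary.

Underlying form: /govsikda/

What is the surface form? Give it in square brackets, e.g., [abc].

[govzikt]

Rule 1 Apocope: [govsikda] → [govsikd]
Rule 2 Progressive Voicing Assimilation: [govsikd] → [govzikt]
Rule 3 Palatal Assibilation: no change — [govzikt]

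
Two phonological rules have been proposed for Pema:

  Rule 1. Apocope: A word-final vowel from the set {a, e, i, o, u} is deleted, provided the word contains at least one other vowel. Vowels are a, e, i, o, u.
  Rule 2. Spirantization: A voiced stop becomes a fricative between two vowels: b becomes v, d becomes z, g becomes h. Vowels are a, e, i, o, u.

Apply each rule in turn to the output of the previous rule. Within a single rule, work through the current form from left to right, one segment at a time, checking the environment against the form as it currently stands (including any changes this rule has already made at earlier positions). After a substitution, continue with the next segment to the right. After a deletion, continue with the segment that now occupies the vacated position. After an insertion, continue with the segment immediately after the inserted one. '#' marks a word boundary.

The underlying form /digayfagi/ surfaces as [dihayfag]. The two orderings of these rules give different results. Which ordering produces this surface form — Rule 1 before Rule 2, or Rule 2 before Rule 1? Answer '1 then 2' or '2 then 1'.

1 then 2

Order 1 then 2:
  1 Apocope: [digayfagi] → [digayfag]
  2 Spirantization: [digayfag] → [dihayfag]
  result: [dihayfag]
Order 2 then 1:
  2 Spirantization: [digayfagi] → [dihayfahi]
  1 Apocope: [dihayfahi] → [dihayfah]
  result: [dihayfah]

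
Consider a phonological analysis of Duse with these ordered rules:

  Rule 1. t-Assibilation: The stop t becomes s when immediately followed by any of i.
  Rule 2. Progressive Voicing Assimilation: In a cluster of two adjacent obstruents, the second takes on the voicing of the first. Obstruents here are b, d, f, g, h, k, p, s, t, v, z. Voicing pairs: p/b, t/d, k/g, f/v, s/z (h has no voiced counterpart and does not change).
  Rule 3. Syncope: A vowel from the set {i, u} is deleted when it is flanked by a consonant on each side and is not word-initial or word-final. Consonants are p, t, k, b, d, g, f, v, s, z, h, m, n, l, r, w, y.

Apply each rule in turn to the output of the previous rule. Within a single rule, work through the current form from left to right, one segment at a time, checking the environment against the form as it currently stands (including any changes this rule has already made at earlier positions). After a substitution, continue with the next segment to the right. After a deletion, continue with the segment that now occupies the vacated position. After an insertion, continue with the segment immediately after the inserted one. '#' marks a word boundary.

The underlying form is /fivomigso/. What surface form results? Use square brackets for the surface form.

[fvomgzo]

Rule 1 t-Assibilation: no change — [fivomigso]
Rule 2 Progressive Voicing Assimilation: [fivomigso] → [fivomigzo]
Rule 3 Syncope: [fivomigzo] → [fvomgzo]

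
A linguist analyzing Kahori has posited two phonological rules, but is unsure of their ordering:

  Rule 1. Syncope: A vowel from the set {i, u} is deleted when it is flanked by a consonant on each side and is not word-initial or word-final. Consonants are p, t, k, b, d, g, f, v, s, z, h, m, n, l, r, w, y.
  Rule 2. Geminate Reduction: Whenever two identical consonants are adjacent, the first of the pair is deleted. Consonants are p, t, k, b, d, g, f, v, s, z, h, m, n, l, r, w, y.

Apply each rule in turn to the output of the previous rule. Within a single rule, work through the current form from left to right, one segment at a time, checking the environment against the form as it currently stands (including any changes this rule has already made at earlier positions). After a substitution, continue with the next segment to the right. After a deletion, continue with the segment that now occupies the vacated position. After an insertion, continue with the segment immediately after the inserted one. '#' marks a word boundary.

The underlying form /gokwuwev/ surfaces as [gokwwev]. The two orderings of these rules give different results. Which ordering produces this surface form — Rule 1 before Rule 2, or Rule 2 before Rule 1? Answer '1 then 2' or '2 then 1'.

2 then 1

Order 1 then 2:
  1 Syncope: [gokwuwev] → [gokwwev]
  2 Geminate Reduction: [gokwwev] → [gokwev]
  result: [gokwev]
Order 2 then 1:
  2 Geminate Reduction: no change — [gokwuwev]
  1 Syncope: [gokwuwev] → [gokwwev]
  result: [gokwwev]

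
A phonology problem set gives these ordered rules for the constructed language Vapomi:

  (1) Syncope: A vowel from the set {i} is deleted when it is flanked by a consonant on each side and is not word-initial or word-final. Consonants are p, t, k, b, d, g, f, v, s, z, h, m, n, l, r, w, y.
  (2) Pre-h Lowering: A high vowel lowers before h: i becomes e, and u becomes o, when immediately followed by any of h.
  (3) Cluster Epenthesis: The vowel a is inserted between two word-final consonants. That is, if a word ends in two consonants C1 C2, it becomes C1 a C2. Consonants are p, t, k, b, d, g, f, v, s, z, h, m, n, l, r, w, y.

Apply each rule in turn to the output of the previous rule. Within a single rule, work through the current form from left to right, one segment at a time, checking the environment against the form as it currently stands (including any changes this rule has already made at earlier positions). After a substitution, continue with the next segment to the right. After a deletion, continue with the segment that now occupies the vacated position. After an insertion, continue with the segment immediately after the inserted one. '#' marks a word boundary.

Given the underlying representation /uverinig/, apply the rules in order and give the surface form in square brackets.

(1) Syncope: [uverinig] → [uverng]
(2) Pre-h Lowering: no change — [uverng]
(3) Cluster Epenthesis: [uverng] → [uvernag]

[uvernag]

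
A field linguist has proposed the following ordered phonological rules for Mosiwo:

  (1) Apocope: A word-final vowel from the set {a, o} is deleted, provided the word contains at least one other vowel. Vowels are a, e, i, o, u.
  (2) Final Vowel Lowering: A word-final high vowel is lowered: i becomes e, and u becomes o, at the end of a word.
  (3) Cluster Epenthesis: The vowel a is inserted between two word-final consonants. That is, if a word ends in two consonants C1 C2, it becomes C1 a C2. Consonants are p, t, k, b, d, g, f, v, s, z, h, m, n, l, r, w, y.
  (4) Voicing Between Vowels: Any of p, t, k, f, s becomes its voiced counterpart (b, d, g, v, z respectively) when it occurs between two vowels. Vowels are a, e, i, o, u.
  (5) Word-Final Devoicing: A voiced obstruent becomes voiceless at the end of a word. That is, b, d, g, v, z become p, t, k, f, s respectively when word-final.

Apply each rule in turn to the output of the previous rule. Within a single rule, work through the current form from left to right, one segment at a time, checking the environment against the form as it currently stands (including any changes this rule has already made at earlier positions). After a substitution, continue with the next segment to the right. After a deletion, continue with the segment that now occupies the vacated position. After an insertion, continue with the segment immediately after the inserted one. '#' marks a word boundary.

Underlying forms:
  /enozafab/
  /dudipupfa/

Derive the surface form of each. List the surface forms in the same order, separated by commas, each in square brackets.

/enozafab/:
  (1) Apocope: no change — [enozafab]
  (2) Final Vowel Lowering: no change — [enozafab]
  (3) Cluster Epenthesis: no change — [enozafab]
  (4) Voicing Between Vowels: [enozafab] → [enozavab]
  (5) Word-Final Devoicing: [enozavab] → [enozavap]
/dudipupfa/:
  (1) Apocope: [dudipupfa] → [dudipupf]
  (2) Final Vowel Lowering: no change — [dudipupf]
  (3) Cluster Epenthesis: [dudipupf] → [dudipupaf]
  (4) Voicing Between Vowels: [dudipupaf] → [dudibubaf]
  (5) Word-Final Devoicing: no change — [dudibubaf]

[enozavap], [dudibubaf]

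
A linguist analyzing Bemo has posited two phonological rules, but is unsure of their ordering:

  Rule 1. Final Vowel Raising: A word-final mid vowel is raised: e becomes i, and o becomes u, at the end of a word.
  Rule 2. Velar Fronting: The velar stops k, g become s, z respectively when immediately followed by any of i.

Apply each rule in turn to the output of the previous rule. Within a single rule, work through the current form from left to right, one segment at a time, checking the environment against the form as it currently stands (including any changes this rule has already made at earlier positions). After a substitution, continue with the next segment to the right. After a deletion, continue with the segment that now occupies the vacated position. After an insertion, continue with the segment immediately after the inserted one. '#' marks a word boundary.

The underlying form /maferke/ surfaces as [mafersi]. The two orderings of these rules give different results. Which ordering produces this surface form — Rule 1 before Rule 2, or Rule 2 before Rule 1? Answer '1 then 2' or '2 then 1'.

1 then 2

Order 1 then 2:
  1 Final Vowel Raising: [maferke] → [maferki]
  2 Velar Fronting: [maferki] → [mafersi]
  result: [mafersi]
Order 2 then 1:
  2 Velar Fronting: no change — [maferke]
  1 Final Vowel Raising: [maferke] → [maferki]
  result: [maferki]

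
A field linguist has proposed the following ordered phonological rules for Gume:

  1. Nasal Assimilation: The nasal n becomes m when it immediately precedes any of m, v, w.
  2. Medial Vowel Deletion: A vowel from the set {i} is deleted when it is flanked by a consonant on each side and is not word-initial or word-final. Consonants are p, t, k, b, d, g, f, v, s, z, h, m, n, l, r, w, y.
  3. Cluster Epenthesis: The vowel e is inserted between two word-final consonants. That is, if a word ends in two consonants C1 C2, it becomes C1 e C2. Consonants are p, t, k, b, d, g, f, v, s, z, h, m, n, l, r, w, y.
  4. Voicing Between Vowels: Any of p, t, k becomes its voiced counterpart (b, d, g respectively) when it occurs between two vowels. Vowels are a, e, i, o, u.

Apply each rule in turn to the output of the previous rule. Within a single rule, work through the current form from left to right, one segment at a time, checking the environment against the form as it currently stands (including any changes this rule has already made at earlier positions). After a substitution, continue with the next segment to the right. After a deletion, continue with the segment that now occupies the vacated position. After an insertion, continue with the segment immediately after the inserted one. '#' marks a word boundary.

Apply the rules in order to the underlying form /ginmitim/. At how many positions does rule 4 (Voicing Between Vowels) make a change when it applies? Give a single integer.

0

1 Nasal Assimilation: [ginmitim] → [gimmitim]
2 Medial Vowel Deletion: [gimmitim] → [gmmtm]
3 Cluster Epenthesis: [gmmtm] → [gmmtem]
4 Voicing Between Vowels: no change — [gmmtem]
Rule 4 changed 0 position(s).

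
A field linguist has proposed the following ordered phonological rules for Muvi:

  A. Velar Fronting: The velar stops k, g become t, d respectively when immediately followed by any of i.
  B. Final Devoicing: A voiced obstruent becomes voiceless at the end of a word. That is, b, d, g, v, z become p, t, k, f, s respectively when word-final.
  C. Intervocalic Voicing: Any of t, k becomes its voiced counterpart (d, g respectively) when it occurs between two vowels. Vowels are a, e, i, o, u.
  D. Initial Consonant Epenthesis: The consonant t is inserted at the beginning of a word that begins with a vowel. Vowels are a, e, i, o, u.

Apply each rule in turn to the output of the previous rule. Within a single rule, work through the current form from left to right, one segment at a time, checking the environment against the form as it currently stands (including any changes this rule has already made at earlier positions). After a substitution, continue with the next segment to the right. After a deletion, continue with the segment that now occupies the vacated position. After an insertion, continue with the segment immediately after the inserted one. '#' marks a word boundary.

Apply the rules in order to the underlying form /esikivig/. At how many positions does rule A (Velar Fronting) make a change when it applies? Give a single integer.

1

A Velar Fronting: [esikivig] → [esitivig]
B Final Devoicing: [esitivig] → [esitivik]
C Intervocalic Voicing: [esitivik] → [esidivik]
D Initial Consonant Epenthesis: [esidivik] → [tesidivik]
Rule A changed 1 position(s).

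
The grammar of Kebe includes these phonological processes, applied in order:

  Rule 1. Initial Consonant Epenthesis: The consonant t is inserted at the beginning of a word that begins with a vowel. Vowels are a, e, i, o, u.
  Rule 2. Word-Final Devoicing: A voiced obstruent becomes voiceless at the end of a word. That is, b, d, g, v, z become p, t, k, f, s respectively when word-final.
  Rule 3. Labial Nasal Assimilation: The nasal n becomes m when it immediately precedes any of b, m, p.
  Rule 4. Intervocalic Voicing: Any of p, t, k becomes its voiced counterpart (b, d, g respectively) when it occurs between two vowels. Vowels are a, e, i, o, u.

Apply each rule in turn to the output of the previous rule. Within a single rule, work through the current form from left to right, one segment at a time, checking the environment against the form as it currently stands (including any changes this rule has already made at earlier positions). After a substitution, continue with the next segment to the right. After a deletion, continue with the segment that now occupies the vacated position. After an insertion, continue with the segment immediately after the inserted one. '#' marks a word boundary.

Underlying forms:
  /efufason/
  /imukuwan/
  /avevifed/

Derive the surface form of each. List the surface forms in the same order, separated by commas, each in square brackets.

[tefufason], [timuguwan], [tavevifet]

/efufason/:
  Rule 1 Initial Consonant Epenthesis: [efufason] → [tefufason]
  Rule 2 Word-Final Devoicing: no change — [tefufason]
  Rule 3 Labial Nasal Assimilation: no change — [tefufason]
  Rule 4 Intervocalic Voicing: no change — [tefufason]
/imukuwan/:
  Rule 1 Initial Consonant Epenthesis: [imukuwan] → [timukuwan]
  Rule 2 Word-Final Devoicing: no change — [timukuwan]
  Rule 3 Labial Nasal Assimilation: no change — [timukuwan]
  Rule 4 Intervocalic Voicing: [timukuwan] → [timuguwan]
/avevifed/:
  Rule 1 Initial Consonant Epenthesis: [avevifed] → [tavevifed]
  Rule 2 Word-Final Devoicing: [tavevifed] → [tavevifet]
  Rule 3 Labial Nasal Assimilation: no change — [tavevifet]
  Rule 4 Intervocalic Voicing: no change — [tavevifet]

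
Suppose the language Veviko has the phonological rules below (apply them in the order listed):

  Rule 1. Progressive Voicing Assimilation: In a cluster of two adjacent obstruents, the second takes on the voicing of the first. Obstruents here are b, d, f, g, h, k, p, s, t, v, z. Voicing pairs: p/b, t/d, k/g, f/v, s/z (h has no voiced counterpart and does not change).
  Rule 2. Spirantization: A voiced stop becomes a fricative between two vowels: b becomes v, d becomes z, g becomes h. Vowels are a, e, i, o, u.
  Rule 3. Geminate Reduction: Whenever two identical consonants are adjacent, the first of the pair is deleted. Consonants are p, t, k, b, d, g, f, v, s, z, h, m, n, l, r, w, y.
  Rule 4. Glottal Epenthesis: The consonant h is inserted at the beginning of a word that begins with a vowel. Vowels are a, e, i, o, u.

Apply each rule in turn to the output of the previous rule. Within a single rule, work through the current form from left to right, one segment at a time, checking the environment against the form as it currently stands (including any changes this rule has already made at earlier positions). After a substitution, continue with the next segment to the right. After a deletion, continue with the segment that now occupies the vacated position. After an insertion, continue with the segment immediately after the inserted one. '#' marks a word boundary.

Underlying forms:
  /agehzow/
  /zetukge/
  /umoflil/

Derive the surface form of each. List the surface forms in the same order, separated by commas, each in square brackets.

/agehzow/:
  Rule 1 Progressive Voicing Assimilation: [agehzow] → [agehsow]
  Rule 2 Spirantization: [agehsow] → [ahehsow]
  Rule 3 Geminate Reduction: no change — [ahehsow]
  Rule 4 Glottal Epenthesis: [ahehsow] → [hahehsow]
/zetukge/:
  Rule 1 Progressive Voicing Assimilation: [zetukge] → [zetukke]
  Rule 2 Spirantization: no change — [zetukke]
  Rule 3 Geminate Reduction: [zetukke] → [zetuke]
  Rule 4 Glottal Epenthesis: no change — [zetuke]
/umoflil/:
  Rule 1 Progressive Voicing Assimilation: no change — [umoflil]
  Rule 2 Spirantization: no change — [umoflil]
  Rule 3 Geminate Reduction: no change — [umoflil]
  Rule 4 Glottal Epenthesis: [umoflil] → [humoflil]

[hahehsow], [zetuke], [humoflil]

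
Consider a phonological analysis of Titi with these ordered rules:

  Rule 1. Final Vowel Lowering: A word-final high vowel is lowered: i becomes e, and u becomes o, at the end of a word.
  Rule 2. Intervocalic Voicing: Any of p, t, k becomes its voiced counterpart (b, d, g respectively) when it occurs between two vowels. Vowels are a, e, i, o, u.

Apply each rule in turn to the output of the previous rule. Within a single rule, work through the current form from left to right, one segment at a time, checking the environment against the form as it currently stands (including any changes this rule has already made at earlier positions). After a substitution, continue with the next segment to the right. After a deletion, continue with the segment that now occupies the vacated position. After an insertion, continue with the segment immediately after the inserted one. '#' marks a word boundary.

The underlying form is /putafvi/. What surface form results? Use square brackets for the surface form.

[pudafve]

Rule 1 Final Vowel Lowering: [putafvi] → [putafve]
Rule 2 Intervocalic Voicing: [putafve] → [pudafve]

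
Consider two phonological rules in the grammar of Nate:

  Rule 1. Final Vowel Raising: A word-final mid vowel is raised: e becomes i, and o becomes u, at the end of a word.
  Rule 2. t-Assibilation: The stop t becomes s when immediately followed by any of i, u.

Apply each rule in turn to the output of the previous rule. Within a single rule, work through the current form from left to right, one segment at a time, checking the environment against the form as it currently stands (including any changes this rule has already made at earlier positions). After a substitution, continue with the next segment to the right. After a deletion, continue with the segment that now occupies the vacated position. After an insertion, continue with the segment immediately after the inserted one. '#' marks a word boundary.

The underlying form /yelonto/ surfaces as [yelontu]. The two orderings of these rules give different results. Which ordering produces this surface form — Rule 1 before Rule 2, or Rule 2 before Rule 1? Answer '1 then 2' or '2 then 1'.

2 then 1

Order 1 then 2:
  1 Final Vowel Raising: [yelonto] → [yelontu]
  2 t-Assibilation: [yelontu] → [yelonsu]
  result: [yelonsu]
Order 2 then 1:
  2 t-Assibilation: no change — [yelonto]
  1 Final Vowel Raising: [yelonto] → [yelontu]
  result: [yelontu]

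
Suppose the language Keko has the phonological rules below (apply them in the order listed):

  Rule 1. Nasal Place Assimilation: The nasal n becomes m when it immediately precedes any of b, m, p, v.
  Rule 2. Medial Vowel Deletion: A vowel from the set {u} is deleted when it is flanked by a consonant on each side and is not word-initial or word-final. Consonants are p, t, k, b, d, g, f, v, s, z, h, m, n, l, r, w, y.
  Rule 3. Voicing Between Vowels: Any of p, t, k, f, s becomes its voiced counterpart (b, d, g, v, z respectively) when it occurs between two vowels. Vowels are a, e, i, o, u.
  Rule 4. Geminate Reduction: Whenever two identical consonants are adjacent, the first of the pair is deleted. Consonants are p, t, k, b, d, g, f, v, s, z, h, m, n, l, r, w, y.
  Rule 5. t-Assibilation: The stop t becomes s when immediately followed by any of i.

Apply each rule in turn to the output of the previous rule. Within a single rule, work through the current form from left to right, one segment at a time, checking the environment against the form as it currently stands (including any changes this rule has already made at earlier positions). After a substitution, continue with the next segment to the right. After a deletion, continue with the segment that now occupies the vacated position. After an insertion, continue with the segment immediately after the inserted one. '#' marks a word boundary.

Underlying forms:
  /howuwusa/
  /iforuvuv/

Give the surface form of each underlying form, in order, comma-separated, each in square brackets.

/howuwusa/:
  Rule 1 Nasal Place Assimilation: no change — [howuwusa]
  Rule 2 Medial Vowel Deletion: [howuwusa] → [howwsa]
  Rule 3 Voicing Between Vowels: no change — [howwsa]
  Rule 4 Geminate Reduction: [howwsa] → [howsa]
  Rule 5 t-Assibilation: no change — [howsa]
/iforuvuv/:
  Rule 1 Nasal Place Assimilation: no change — [iforuvuv]
  Rule 2 Medial Vowel Deletion: [iforuvuv] → [iforvv]
  Rule 3 Voicing Between Vowels: [iforvv] → [ivorvv]
  Rule 4 Geminate Reduction: [ivorvv] → [ivorv]
  Rule 5 t-Assibilation: no change — [ivorv]

[howsa], [ivorv]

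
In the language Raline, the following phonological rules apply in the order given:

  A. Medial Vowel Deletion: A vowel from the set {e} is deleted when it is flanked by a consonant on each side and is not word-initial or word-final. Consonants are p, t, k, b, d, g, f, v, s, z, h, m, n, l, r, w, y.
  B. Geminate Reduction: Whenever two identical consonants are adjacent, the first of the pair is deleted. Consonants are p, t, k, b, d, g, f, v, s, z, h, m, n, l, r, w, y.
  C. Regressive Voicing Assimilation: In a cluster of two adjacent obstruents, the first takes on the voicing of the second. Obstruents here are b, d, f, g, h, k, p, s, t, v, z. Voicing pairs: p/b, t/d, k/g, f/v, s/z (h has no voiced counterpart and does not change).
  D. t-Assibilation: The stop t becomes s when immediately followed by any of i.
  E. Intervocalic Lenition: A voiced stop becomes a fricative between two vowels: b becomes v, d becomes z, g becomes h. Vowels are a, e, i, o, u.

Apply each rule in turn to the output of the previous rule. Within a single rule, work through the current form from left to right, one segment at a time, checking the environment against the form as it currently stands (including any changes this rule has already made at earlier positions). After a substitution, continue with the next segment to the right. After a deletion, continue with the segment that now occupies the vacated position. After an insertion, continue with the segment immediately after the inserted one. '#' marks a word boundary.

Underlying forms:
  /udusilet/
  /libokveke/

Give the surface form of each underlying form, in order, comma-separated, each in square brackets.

/udusilet/:
  A Medial Vowel Deletion: [udusilet] → [udusilt]
  B Geminate Reduction: no change — [udusilt]
  C Regressive Voicing Assimilation: no change — [udusilt]
  D t-Assibilation: no change — [udusilt]
  E Intervocalic Lenition: [udusilt] → [uzusilt]
/libokveke/:
  A Medial Vowel Deletion: [libokveke] → [libokvke]
  B Geminate Reduction: no change — [libokvke]
  C Regressive Voicing Assimilation: [libokvke] → [libogfke]
  D t-Assibilation: no change — [libogfke]
  E Intervocalic Lenition: [libogfke] → [livogfke]

[uzusilt], [livogfke]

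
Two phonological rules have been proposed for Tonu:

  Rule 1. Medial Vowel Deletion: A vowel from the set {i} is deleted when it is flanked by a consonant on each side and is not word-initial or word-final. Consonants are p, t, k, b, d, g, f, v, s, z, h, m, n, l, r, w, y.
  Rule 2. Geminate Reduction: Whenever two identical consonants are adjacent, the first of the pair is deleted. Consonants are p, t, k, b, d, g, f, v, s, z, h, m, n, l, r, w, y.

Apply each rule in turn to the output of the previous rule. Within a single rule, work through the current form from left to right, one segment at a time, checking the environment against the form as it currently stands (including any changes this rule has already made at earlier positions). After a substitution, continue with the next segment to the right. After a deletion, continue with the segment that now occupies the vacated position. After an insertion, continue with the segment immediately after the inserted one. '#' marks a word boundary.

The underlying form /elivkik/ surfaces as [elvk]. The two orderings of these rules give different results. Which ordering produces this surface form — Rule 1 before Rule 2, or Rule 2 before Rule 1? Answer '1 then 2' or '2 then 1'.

1 then 2

Order 1 then 2:
  1 Medial Vowel Deletion: [elivkik] → [elvkk]
  2 Geminate Reduction: [elvkk] → [elvk]
  result: [elvk]
Order 2 then 1:
  2 Geminate Reduction: no change — [elivkik]
  1 Medial Vowel Deletion: [elivkik] → [elvkk]
  result: [elvkk]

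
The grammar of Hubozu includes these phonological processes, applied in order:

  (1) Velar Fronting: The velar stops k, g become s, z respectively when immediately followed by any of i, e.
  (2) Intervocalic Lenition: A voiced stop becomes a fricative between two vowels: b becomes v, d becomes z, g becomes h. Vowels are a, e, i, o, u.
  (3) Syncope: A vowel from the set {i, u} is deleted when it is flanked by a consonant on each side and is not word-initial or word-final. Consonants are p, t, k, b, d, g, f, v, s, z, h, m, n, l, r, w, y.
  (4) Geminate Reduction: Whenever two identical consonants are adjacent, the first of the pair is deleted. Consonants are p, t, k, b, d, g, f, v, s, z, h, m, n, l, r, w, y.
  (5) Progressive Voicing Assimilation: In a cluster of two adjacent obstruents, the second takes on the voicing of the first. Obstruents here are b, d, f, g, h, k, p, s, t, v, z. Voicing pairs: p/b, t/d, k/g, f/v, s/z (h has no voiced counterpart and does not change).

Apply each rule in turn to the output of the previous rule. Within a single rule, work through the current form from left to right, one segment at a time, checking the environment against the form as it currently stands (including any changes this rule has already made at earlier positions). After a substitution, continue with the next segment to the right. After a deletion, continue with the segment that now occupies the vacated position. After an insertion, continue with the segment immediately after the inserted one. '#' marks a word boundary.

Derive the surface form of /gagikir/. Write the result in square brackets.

(1) Velar Fronting: [gagikir] → [gazisir]
(2) Intervocalic Lenition: no change — [gazisir]
(3) Syncope: [gazisir] → [gazsr]
(4) Geminate Reduction: no change — [gazsr]
(5) Progressive Voicing Assimilation: [gazsr] → [gazzr]

[gazzr]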